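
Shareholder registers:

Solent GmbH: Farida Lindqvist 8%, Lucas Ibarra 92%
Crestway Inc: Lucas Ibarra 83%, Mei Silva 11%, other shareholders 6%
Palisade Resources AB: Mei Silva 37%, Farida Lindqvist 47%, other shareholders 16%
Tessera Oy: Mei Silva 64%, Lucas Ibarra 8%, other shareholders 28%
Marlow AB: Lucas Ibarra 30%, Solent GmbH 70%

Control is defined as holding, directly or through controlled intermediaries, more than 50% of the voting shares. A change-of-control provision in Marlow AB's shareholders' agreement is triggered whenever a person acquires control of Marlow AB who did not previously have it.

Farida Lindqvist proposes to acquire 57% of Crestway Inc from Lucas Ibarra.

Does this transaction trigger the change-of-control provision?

No

The purchase adds only to Farida's holdings (Lucas's stake shrinks), so Farida is the only person who could newly come to control Marlow.
Farida's largest direct stake is 47% in Palisade, which does not meet the threshold, so Farida controls no company.
Neither Farida nor any entity Farida controls holds any voting interest in Marlow.
So before the transaction, Farida does not control Marlow.
After the purchase, Farida holds 57% of Crestway directly, and Lucas's stake falls to 26%.
Farida holds 57% of Crestway, so Farida controls Crestway.
After the transaction, neither Farida nor any entity Farida controls holds a voting interest in Marlow, so Farida still does not control it.
No new person acquires control, so the clause is not triggered.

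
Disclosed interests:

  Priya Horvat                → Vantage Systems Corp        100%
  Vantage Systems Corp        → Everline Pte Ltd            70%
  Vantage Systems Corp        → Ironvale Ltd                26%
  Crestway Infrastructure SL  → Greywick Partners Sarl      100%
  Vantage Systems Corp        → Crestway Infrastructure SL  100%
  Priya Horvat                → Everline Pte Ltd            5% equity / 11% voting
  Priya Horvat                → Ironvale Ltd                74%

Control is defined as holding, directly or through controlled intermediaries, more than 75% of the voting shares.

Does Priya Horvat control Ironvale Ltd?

Priya holds 100% of Vantage, so Priya controls Vantage.
Priya and Vantage together hold 74% + 26% = 100% of Ironvale, so Priya controls Ironvale.

Yes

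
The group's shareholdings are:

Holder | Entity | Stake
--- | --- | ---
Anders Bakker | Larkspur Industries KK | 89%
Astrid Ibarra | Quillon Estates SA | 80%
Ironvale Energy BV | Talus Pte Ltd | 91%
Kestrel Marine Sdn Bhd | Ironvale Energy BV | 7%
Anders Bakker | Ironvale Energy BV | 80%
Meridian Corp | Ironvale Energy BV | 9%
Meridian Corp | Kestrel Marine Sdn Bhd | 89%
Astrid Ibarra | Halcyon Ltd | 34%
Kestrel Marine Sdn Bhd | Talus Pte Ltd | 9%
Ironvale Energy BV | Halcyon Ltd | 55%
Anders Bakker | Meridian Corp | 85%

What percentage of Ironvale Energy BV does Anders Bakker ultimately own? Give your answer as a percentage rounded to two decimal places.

Anders reaches Ironvale along 3 paths.
Via Meridian → Kestrel: 85% × 89% × 7% = 5.2955%.
Direct stake: 80% = 80%.
Via Meridian: 85% × 9% = 7.65%.
Total: 5.2955% + 80% + 7.65% = 92.9455%.
Rounded: 92.95%.

92.95%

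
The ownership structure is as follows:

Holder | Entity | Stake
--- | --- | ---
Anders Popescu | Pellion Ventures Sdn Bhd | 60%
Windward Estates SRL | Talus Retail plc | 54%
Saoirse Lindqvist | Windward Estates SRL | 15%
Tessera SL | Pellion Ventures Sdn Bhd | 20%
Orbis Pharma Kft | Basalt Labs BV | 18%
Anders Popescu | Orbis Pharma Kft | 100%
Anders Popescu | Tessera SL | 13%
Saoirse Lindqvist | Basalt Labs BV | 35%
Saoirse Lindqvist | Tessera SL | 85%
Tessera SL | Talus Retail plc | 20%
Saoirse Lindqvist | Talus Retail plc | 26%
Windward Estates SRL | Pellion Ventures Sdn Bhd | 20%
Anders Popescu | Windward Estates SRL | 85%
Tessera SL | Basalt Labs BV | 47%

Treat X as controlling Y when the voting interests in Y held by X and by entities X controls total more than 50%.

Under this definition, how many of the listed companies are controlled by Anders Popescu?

4

Anders holds 85% of Windward, so Anders controls Windward.
Anders holds 100% of Orbis, so Anders controls Orbis.
Windward holds 54% of Talus, so Anders controls Talus.
Windward and Anders together hold 20% + 60% = 80% of Pellion, so Anders controls Pellion.
No other company's threshold is met.
Anders controls 4 companies.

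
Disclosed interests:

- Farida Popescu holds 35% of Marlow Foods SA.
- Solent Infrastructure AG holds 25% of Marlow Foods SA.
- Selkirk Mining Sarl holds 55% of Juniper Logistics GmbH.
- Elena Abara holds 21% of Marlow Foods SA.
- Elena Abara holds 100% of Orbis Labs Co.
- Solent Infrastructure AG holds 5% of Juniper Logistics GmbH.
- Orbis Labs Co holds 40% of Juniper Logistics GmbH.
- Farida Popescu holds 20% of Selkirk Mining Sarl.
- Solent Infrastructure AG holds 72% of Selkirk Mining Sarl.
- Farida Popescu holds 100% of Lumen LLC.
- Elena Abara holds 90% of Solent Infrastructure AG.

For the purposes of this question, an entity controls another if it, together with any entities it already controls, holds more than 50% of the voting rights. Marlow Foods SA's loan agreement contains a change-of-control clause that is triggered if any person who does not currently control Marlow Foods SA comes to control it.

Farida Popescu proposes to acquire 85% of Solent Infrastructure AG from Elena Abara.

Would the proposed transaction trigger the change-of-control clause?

The purchase adds only to Farida's holdings (Elena's stake shrinks), so Farida is the only person who could newly come to control Marlow.
Farida holds 100% of Lumen, so Farida controls Lumen.
In Marlow, Farida's side holds only 35%, not > 50%.
So before the transaction, Farida does not control Marlow.
After the purchase, Farida holds 85% of Solent directly, and Elena's stake falls to 5%.
Farida holds 85% of Solent, so Farida controls Solent.
Farida and Solent together hold 35% + 25% = 60% of Marlow, so Farida controls Marlow.
Farida did not control Marlow before and does after, so the clause is triggered.

Yes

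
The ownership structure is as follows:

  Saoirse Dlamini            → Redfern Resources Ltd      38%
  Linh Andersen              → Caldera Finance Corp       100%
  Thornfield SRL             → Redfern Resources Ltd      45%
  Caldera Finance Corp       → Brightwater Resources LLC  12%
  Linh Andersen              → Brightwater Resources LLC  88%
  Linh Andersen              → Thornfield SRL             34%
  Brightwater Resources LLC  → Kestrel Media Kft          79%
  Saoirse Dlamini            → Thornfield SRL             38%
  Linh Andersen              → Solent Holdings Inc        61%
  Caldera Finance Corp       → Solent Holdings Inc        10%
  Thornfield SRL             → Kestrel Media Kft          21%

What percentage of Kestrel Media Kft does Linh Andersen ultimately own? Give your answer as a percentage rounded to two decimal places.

86.14%

Linh reaches Kestrel along 3 paths.
Via Brightwater: 88% × 79% = 69.52%.
Via Caldera → Brightwater: 100% × 12% × 79% = 9.48%.
Via Thornfield: 34% × 21% = 7.14%.
Total: 69.52% + 9.48% + 7.14% = 86.14%.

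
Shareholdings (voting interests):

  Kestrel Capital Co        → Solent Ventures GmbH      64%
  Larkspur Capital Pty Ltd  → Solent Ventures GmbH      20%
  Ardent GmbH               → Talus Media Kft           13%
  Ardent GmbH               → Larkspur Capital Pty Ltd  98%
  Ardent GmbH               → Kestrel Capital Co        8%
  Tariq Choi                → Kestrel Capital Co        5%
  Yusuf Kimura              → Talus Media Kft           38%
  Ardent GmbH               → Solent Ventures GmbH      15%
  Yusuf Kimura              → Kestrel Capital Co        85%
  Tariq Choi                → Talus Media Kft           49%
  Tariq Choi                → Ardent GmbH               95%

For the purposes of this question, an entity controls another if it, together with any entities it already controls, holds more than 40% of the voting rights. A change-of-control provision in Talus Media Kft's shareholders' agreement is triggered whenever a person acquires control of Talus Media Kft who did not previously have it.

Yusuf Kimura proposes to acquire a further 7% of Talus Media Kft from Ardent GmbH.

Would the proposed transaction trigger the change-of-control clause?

The purchase adds only to Yusuf's holdings (Ardent's stake shrinks), so Yusuf is the only person who could newly come to control Talus.
Yusuf holds 85% of Kestrel, so Yusuf controls Kestrel.
Kestrel holds 64% of Solent, so Yusuf controls Solent.
In Talus, Yusuf's side holds only 38%, not > 40%.
So before the transaction, Yusuf does not control Talus.
After the purchase, Yusuf's direct stake in Talus rises to 38% + 7% = 45%, and Ardent's stake falls to 6%.
Yusuf holds 45% of Talus, so Yusuf controls Talus.
Yusuf did not control Talus before and does after, so the clause is triggered.

Yes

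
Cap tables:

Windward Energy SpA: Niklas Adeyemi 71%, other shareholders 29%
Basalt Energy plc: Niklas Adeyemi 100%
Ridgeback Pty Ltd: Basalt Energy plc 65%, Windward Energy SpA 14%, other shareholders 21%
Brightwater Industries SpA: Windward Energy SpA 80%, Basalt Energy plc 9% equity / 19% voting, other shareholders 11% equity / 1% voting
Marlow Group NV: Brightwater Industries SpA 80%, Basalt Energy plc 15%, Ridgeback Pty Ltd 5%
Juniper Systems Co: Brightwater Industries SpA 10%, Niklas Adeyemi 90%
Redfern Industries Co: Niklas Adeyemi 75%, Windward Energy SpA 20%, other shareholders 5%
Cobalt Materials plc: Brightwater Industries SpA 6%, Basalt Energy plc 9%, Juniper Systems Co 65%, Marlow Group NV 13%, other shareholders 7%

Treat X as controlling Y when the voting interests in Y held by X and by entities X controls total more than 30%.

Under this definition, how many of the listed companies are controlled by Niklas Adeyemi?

Niklas holds 71% of Windward, so Niklas controls Windward.
Niklas holds 100% of Basalt, so Niklas controls Basalt.
Basalt and Windward together hold 65% + 14% = 79% of Ridgeback, so Niklas controls Ridgeback.
Windward and Basalt together hold 80% + 19% = 99% of Brightwater, so Niklas controls Brightwater.
Brightwater and Basalt and Ridgeback together hold 80% + 15% + 5% = 100% of Marlow, so Niklas controls Marlow.
Brightwater and Niklas together hold 10% + 90% = 100% of Juniper, so Niklas controls Juniper.
Niklas and Windward together hold 75% + 20% = 95% of Redfern, so Niklas controls Redfern.
Brightwater and Basalt and Juniper and Marlow together hold 6% + 9% + 65% + 13% = 93% of Cobalt, so Niklas controls Cobalt.
Niklas controls 8 companies.

8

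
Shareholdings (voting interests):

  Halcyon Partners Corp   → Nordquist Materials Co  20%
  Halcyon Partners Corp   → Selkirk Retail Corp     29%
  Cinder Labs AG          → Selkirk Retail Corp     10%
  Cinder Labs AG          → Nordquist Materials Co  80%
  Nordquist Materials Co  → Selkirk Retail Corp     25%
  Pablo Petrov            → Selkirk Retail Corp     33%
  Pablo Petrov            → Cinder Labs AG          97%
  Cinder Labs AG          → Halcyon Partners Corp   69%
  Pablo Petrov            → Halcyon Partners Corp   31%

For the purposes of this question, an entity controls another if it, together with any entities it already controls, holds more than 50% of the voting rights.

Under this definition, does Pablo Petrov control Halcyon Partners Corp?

Yes

Pablo holds 97% of Cinder, so Pablo controls Cinder.
Pablo and Cinder together hold 31% + 69% = 100% of Halcyon, so Pablo controls Halcyon.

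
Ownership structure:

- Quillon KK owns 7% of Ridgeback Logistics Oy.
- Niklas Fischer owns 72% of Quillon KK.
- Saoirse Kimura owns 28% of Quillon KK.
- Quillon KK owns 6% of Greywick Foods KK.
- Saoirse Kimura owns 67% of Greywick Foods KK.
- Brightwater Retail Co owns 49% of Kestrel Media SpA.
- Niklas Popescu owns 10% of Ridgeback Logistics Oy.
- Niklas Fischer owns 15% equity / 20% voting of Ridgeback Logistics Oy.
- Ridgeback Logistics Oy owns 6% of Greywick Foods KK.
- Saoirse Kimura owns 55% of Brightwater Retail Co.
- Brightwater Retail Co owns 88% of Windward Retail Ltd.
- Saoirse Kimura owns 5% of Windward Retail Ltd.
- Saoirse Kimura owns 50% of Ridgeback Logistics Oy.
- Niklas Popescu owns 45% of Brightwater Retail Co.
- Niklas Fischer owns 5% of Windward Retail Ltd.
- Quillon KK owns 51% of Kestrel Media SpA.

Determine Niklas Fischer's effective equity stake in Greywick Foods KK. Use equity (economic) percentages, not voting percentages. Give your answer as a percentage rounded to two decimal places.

Niklas Fischer reaches Greywick along 3 paths.
Via Quillon: 72% × 6% = 4.32%.
Via Ridgeback: 15% × 6% = 0.9%.
Via Quillon → Ridgeback: 72% × 7% × 6% = 0.3024%.
Total: 4.32% + 0.9% + 0.3024% = 5.5224%.
Rounded: 5.52%.

5.52%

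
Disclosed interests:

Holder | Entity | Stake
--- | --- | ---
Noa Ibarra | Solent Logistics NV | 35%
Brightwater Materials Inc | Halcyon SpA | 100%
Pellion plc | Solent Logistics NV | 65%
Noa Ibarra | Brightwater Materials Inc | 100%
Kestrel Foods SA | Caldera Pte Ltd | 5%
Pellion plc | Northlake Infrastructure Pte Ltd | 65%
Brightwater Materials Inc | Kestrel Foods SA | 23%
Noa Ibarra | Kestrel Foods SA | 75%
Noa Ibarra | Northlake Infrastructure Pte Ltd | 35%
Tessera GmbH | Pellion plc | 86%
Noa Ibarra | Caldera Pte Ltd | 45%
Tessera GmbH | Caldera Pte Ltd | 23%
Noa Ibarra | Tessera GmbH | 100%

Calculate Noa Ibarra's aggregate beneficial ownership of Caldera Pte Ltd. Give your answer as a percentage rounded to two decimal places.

Noa reaches Caldera along 4 paths.
Via Tessera: 100% × 23% = 23%.
Direct stake: 45% = 45%.
Via Brightwater → Kestrel: 100% × 23% × 5% = 1.15%.
Via Kestrel: 75% × 5% = 3.75%.
Total: 23% + 45% + 1.15% + 3.75% = 72.9%.
Rounded: 72.90%.

72.90%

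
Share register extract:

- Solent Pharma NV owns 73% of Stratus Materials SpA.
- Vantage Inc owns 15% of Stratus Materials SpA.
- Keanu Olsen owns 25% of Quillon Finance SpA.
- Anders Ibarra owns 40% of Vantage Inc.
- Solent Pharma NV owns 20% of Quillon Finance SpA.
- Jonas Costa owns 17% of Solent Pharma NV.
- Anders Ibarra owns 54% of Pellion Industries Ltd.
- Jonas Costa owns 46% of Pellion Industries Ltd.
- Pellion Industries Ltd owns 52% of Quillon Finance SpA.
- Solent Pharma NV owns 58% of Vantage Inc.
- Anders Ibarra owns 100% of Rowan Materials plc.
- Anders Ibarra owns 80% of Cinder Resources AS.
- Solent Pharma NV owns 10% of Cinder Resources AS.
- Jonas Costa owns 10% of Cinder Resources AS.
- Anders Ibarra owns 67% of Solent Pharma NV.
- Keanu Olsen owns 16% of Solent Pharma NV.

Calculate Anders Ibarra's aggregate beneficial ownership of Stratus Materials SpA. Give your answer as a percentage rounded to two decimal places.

60.74%

Anders reaches Stratus along 3 paths.
Via Solent: 67% × 73% = 48.91%.
Via Vantage: 40% × 15% = 6%.
Via Solent → Vantage: 67% × 58% × 15% = 5.829%.
Total: 48.91% + 6% + 5.829% = 60.739%.
Rounded: 60.74%.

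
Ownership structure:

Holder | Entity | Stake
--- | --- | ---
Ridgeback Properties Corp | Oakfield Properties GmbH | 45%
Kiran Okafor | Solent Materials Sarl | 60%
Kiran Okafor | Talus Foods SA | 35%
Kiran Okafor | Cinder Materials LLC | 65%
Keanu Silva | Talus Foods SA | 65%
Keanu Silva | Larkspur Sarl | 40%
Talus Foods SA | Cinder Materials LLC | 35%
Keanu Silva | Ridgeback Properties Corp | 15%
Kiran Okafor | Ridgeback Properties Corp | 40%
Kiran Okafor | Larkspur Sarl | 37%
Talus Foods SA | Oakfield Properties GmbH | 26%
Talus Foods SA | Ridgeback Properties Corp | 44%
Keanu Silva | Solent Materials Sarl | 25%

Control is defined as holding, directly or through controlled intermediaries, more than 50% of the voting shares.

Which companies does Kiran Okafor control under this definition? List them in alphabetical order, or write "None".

Cinder Materials LLC, Solent Materials Sarl

Kiran holds 60% of Solent, so Kiran controls Solent.
Kiran holds 65% of Cinder, so Kiran controls Cinder.
No other company's threshold is met.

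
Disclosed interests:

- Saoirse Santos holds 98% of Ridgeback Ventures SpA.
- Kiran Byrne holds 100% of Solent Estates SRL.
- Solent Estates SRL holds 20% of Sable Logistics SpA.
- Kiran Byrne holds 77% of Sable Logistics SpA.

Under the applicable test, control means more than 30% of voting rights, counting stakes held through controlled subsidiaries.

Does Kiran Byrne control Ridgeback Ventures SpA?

Kiran holds 100% of Solent, so Kiran controls Solent.
Kiran and Solent together hold 77% + 20% = 97% of Sable, so Kiran controls Sable.
Neither Kiran nor any entity Kiran controls holds any voting interest in Ridgeback.
So Kiran does not control Ridgeback.

No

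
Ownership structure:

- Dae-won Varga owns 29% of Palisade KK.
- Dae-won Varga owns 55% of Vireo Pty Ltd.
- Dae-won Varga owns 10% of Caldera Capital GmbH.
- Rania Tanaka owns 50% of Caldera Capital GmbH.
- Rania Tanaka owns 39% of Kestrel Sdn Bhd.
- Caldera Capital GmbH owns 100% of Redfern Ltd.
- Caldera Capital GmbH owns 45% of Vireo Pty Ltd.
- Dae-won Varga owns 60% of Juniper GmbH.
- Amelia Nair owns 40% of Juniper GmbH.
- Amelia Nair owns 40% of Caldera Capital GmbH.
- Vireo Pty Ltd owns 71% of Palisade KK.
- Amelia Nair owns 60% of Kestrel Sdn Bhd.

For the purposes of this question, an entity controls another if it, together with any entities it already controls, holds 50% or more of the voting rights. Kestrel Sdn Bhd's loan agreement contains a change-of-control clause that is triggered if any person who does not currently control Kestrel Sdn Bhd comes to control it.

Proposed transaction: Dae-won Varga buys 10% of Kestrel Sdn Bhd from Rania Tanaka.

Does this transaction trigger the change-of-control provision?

The purchase adds only to Dae-won's holdings (Rania's stake shrinks), so Dae-won is the only person who could newly come to control Kestrel.
Dae-won holds 60% of Juniper, so Dae-won controls Juniper.
Dae-won holds 55% of Vireo, so Dae-won controls Vireo.
Dae-won and Vireo together hold 29% + 71% = 100% of Palisade, so Dae-won controls Palisade.
Neither Dae-won nor any entity Dae-won controls holds any voting interest in Kestrel.
So before the transaction, Dae-won does not control Kestrel.
After the purchase, Dae-won holds 10% of Kestrel directly, and Rania's stake falls to 29%.
After the transaction, Dae-won's side holds 10% of Kestrel, not ≥ 50%, so Dae-won still does not control Kestrel.
No new person acquires control, so the clause is not triggered.

No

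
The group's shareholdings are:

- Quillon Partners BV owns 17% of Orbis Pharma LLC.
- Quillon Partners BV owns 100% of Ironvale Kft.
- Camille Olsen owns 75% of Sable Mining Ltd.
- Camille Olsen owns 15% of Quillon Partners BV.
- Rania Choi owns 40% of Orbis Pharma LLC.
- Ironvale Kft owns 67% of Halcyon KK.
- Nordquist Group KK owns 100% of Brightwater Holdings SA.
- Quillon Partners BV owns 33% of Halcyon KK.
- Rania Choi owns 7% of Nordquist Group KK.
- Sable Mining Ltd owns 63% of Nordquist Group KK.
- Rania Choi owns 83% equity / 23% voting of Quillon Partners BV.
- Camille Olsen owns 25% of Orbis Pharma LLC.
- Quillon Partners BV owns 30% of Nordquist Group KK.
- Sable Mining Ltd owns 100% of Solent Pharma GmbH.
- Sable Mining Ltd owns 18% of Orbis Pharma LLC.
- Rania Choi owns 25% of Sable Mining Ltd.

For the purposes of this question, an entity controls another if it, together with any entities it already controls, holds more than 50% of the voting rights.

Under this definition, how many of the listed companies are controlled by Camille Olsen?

Camille holds 75% of Sable, so Camille controls Sable.
Sable holds 63% of Nordquist, so Camille controls Nordquist.
Sable holds 100% of Solent, so Camille controls Solent.
Nordquist holds 100% of Brightwater, so Camille controls Brightwater.
No other company's threshold is met.
Camille controls 4 companies.

4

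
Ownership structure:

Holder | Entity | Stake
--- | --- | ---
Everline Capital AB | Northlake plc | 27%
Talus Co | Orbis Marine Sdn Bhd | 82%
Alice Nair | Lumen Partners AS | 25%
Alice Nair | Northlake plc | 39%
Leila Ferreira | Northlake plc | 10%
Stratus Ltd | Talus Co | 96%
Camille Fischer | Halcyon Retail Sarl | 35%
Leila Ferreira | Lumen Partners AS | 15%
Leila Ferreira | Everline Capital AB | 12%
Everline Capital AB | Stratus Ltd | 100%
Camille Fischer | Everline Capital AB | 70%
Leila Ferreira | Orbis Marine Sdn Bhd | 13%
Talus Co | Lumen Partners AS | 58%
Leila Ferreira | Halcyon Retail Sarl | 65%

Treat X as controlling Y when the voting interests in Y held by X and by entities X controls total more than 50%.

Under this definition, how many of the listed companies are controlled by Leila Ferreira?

Leila holds 65% of Halcyon, so Leila controls Halcyon.
No other company's threshold is met.
Leila controls 1 company.

1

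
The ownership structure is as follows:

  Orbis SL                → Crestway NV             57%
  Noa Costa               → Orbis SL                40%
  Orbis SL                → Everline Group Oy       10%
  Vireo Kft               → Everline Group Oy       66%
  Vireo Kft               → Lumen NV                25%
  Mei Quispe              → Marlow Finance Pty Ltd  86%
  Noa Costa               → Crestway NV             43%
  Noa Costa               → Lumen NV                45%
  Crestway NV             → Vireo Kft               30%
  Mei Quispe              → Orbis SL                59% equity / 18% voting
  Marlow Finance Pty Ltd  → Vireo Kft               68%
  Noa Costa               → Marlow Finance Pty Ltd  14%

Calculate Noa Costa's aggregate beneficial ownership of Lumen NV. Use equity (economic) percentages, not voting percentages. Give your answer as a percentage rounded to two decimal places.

52.32%

Noa reaches Lumen along 4 paths.
Direct stake: 45% = 45%.
Via Crestway → Vireo: 43% × 30% × 25% = 3.225%.
Via Orbis → Crestway → Vireo: 40% × 57% × 30% × 25% = 1.71%.
Via Marlow → Vireo: 14% × 68% × 25% = 2.38%.
Total: 45% + 3.225% + 1.71% + 2.38% = 52.315%.
Rounded: 52.32%.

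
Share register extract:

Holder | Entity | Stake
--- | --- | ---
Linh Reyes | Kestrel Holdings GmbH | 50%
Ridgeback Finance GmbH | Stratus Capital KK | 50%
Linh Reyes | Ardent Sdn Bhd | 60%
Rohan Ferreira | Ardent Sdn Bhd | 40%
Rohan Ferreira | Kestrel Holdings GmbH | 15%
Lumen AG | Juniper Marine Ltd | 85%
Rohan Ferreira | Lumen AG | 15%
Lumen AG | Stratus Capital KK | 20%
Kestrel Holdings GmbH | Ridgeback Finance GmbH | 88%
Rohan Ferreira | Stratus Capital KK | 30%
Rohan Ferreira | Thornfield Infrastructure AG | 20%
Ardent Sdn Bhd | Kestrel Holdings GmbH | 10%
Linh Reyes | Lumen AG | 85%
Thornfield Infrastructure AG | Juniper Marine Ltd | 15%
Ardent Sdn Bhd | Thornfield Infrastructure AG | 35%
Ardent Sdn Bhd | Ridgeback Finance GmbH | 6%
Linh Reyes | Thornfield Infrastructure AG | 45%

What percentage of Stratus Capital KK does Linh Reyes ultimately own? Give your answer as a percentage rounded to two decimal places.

Linh reaches Stratus along 4 paths.
Via Kestrel → Ridgeback: 50% × 88% × 50% = 22%.
Via Ardent → Kestrel → Ridgeback: 60% × 10% × 88% × 50% = 2.64%.
Via Ardent → Ridgeback: 60% × 6% × 50% = 1.8%.
Via Lumen: 85% × 20% = 17%.
Total: 22% + 2.64% + 1.8% + 17% = 43.44%.

43.44%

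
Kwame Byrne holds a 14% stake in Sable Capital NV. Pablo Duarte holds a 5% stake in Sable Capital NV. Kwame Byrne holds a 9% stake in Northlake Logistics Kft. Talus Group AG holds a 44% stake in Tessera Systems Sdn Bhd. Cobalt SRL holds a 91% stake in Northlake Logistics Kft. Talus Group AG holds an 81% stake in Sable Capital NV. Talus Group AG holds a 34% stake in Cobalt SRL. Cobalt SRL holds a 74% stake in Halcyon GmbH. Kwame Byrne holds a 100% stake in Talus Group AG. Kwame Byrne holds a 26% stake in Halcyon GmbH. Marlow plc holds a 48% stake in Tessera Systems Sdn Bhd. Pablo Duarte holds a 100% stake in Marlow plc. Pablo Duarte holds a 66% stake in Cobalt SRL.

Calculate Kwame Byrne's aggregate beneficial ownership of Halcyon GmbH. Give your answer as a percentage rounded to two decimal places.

Kwame reaches Halcyon along 2 paths.
Direct stake: 26% = 26%.
Via Talus → Cobalt: 100% × 34% × 74% = 25.16%.
Total: 26% + 25.16% = 51.16%.

51.16%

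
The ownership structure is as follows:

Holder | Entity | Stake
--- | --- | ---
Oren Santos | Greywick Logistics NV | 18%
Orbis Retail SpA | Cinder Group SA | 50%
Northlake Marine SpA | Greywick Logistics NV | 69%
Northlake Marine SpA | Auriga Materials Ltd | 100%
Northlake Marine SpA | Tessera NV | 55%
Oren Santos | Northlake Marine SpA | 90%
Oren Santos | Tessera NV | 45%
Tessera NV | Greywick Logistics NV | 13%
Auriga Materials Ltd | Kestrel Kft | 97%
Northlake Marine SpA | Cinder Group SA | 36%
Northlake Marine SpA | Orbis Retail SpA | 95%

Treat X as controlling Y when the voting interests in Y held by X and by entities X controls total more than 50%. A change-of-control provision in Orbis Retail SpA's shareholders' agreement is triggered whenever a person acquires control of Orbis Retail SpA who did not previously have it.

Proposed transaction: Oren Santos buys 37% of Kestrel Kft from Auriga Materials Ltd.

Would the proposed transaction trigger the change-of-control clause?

No

The purchase adds only to Oren's holdings (Auriga's stake shrinks), so Oren is the only person who could newly come to control Orbis.
Oren holds 90% of Northlake, so Oren controls Northlake.
Northlake holds 95% of Orbis, so Oren controls Orbis.
So Oren already controls Orbis before the transaction.
After the purchase, Oren holds 37% of Kestrel directly, and Auriga's stake falls to 60%.
Oren controlled Orbis already, so this is not a new person acquiring control; every other person's position is unchanged or reduced.
No new person acquires control, so the clause is not triggered.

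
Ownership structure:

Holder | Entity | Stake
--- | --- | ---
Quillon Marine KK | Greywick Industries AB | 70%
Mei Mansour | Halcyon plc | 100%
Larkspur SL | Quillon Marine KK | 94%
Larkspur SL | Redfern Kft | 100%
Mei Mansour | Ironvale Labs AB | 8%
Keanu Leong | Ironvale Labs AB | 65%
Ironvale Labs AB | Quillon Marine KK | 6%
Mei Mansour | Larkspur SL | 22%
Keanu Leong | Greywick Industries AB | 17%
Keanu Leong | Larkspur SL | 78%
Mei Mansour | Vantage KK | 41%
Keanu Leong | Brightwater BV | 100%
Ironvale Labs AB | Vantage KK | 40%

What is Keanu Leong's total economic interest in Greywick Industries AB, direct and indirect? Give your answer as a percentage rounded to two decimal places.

71.05%

Keanu reaches Greywick along 3 paths.
Via Larkspur → Quillon: 78% × 94% × 70% = 51.324%.
Via Ironvale → Quillon: 65% × 6% × 70% = 2.73%.
Direct stake: 17% = 17%.
Total: 51.324% + 2.73% + 17% = 71.054%.
Rounded: 71.05%.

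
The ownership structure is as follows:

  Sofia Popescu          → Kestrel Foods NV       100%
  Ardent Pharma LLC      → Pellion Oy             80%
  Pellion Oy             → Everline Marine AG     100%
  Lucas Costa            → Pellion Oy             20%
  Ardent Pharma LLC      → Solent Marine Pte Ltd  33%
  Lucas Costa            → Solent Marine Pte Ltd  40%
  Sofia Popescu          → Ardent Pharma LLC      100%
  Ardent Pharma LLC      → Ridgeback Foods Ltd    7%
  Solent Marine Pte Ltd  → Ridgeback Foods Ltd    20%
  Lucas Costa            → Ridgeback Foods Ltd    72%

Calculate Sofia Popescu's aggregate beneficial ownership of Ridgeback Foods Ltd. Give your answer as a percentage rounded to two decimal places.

Sofia reaches Ridgeback along 2 paths.
Via Ardent → Solent: 100% × 33% × 20% = 6.6%.
Via Ardent: 100% × 7% = 7%.
Total: 6.6% + 7% = 13.6%.
Rounded: 13.60%.

13.60%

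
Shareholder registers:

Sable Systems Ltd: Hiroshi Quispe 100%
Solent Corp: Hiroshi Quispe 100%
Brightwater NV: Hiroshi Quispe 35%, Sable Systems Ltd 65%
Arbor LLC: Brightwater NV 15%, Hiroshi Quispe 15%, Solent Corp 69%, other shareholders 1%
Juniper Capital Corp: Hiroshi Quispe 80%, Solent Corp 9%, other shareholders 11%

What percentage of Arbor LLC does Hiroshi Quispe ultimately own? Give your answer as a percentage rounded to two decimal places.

99.00%

Hiroshi reaches Arbor along 4 paths.
Via Brightwater: 35% × 15% = 5.25%.
Via Sable → Brightwater: 100% × 65% × 15% = 9.75%.
Direct stake: 15% = 15%.
Via Solent: 100% × 69% = 69%.
Total: 5.25% + 9.75% + 15% + 69% = 99%.
Rounded: 99.00%.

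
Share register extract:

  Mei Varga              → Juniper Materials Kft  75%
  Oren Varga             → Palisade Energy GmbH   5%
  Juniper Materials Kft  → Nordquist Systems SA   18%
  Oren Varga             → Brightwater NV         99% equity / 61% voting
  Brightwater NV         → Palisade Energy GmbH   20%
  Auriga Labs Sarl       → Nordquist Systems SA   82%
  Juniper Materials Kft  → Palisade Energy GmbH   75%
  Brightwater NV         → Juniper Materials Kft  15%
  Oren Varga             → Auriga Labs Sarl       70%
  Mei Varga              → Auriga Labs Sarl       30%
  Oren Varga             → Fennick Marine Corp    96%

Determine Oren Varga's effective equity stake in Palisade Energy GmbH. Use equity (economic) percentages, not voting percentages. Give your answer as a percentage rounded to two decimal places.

35.94%

Oren reaches Palisade along 3 paths.
Via Brightwater → Juniper: 99% × 15% × 75% = 11.1375%.
Via Brightwater: 99% × 20% = 19.8%.
Direct stake: 5% = 5%.
Total: 11.1375% + 19.8% + 5% = 35.9375%.
Rounded: 35.94%.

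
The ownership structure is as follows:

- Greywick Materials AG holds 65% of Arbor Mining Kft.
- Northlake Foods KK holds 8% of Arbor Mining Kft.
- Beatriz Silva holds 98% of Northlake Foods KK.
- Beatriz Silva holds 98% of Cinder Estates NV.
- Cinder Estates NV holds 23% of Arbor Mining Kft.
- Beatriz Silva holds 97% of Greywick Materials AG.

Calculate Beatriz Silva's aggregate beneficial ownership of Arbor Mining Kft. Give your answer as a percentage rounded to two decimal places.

93.43%

Beatriz reaches Arbor along 3 paths.
Via Northlake: 98% × 8% = 7.84%.
Via Greywick: 97% × 65% = 63.05%.
Via Cinder: 98% × 23% = 22.54%.
Total: 7.84% + 63.05% + 22.54% = 93.43%.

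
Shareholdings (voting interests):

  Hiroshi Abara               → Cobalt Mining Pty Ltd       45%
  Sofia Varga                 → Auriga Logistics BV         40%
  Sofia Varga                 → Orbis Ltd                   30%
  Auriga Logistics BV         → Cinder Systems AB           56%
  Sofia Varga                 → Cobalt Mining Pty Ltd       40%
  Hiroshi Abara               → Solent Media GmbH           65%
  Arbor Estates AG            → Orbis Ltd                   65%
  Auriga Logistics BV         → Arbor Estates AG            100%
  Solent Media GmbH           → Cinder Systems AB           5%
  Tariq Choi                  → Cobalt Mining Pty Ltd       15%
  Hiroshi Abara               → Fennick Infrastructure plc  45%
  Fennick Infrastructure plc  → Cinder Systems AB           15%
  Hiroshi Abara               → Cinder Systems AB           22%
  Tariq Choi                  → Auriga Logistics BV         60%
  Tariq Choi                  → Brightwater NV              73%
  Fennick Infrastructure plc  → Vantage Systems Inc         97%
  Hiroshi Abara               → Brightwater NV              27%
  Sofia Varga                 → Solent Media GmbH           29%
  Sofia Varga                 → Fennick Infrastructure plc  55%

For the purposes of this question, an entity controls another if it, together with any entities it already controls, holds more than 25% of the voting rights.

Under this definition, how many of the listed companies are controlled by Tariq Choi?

5

Tariq holds 60% of Auriga, so Tariq controls Auriga.
Tariq holds 73% of Brightwater, so Tariq controls Brightwater.
Auriga holds 100% of Arbor, so Tariq controls Arbor.
Auriga holds 56% of Cinder, so Tariq controls Cinder.
Arbor holds 65% of Orbis, so Tariq controls Orbis.
No other company's threshold is met.
Tariq controls 5 companies.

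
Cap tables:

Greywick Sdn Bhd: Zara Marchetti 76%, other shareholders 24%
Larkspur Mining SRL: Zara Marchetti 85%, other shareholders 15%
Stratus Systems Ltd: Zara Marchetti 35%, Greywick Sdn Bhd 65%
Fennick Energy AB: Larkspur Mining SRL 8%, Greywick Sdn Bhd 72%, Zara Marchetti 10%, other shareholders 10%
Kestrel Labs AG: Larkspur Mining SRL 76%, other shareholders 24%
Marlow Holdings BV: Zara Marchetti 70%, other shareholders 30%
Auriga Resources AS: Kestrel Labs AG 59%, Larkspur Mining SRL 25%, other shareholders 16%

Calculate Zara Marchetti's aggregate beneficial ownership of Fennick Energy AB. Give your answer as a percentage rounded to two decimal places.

71.52%

Zara reaches Fennick along 3 paths.
Via Larkspur: 85% × 8% = 6.8%.
Via Greywick: 76% × 72% = 54.72%.
Direct stake: 10% = 10%.
Total: 6.8% + 54.72% + 10% = 71.52%.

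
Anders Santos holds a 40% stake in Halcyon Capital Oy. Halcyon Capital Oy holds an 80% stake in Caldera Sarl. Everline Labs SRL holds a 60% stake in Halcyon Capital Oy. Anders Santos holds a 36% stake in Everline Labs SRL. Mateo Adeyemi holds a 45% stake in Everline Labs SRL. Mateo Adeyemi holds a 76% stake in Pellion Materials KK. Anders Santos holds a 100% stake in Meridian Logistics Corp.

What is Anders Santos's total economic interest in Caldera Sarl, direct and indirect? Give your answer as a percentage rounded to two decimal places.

49.28%

Anders reaches Caldera along 2 paths.
Via Halcyon: 40% × 80% = 32%.
Via Everline → Halcyon: 36% × 60% × 80% = 17.28%.
Total: 32% + 17.28% = 49.28%.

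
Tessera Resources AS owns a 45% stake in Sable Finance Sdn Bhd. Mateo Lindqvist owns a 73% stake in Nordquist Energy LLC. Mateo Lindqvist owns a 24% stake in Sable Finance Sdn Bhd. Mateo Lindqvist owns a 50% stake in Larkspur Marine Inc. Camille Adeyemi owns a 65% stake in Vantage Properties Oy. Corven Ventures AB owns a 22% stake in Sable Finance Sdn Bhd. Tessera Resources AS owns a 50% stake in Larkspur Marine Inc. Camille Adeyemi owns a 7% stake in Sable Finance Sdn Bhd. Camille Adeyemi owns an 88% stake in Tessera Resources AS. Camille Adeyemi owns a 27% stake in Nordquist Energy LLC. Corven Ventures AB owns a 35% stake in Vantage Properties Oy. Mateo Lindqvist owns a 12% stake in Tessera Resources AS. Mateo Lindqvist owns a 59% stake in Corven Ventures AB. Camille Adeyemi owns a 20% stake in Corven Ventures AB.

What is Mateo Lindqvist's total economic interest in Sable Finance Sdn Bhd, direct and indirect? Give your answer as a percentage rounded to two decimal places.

Mateo reaches Sable along 3 paths.
Via Corven: 59% × 22% = 12.98%.
Direct stake: 24% = 24%.
Via Tessera: 12% × 45% = 5.4%.
Total: 12.98% + 24% + 5.4% = 42.38%.

42.38%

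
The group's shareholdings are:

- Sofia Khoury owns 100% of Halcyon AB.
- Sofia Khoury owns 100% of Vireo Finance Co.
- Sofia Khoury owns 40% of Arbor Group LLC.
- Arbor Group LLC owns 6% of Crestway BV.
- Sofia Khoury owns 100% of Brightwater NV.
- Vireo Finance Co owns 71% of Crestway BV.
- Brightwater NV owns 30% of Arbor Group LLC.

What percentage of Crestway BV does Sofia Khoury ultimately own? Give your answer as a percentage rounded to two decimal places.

75.20%

Sofia reaches Crestway along 3 paths.
Via Arbor: 40% × 6% = 2.4%.
Via Brightwater → Arbor: 100% × 30% × 6% = 1.8%.
Via Vireo: 100% × 71% = 71%.
Total: 2.4% + 1.8% + 71% = 75.2%.
Rounded: 75.20%.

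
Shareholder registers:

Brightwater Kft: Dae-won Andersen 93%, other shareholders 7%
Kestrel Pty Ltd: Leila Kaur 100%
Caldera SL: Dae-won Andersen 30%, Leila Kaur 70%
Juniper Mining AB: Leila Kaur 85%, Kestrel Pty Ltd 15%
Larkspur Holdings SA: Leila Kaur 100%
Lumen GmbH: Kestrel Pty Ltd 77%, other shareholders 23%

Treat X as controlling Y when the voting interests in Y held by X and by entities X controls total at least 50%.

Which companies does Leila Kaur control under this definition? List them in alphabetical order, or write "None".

Leila holds 100% of Kestrel, so Leila controls Kestrel.
Leila holds 70% of Caldera, so Leila controls Caldera.
Leila and Kestrel together hold 85% + 15% = 100% of Juniper, so Leila controls Juniper.
Leila holds 100% of Larkspur, so Leila controls Larkspur.
Kestrel holds 77% of Lumen, so Leila controls Lumen.
No other company's threshold is met.

Caldera SL, Juniper Mining AB, Kestrel Pty Ltd, Larkspur Holdings SA, Lumen GmbH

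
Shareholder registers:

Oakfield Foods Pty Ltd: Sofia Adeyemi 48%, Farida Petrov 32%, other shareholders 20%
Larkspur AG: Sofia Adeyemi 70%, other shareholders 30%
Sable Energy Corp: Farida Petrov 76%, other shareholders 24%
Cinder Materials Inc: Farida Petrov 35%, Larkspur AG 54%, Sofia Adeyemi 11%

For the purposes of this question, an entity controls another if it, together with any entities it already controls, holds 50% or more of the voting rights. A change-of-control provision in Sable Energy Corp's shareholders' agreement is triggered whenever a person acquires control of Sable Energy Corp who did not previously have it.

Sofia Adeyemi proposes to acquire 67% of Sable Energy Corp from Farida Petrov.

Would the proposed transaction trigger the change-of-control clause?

Yes

The purchase adds only to Sofia's holdings (Farida's stake shrinks), so Sofia is the only person who could newly come to control Sable.
Sofia holds 70% of Larkspur, so Sofia controls Larkspur.
Larkspur and Sofia together hold 54% + 11% = 65% of Cinder, so Sofia controls Cinder.
Neither Sofia nor any entity Sofia controls holds any voting interest in Sable.
So before the transaction, Sofia does not control Sable.
After the purchase, Sofia holds 67% of Sable directly, and Farida's stake falls to 9%.
Sofia holds 67% of Sable, so Sofia controls Sable.
Sofia did not control Sable before and does after, so the clause is triggered.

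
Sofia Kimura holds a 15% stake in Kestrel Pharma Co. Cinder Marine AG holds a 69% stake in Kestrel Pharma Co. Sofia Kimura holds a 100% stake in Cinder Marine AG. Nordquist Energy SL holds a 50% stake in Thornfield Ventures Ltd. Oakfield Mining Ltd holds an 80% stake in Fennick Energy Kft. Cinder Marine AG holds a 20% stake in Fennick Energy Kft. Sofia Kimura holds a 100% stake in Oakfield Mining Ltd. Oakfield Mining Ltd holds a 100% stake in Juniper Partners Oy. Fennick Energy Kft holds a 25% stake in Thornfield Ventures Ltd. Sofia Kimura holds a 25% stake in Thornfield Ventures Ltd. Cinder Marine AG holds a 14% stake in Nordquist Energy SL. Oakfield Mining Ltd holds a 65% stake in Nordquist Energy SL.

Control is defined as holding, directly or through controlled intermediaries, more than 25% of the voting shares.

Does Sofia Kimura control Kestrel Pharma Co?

Yes

Sofia holds 100% of Cinder, so Sofia controls Cinder.
Cinder and Sofia together hold 69% + 15% = 84% of Kestrel, so Sofia controls Kestrel.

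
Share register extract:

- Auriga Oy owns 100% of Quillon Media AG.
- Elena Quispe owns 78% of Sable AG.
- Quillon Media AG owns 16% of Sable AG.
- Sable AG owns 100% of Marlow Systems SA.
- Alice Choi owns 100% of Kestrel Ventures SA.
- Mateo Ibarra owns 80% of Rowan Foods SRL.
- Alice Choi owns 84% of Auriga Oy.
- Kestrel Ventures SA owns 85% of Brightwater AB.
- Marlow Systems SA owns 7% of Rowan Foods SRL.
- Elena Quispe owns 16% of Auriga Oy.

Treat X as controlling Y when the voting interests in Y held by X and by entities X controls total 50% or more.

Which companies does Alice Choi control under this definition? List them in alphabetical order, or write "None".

Alice holds 84% of Auriga, so Alice controls Auriga.
Auriga holds 100% of Quillon, so Alice controls Quillon.
Alice holds 100% of Kestrel, so Alice controls Kestrel.
Kestrel holds 85% of Brightwater, so Alice controls Brightwater.
No other company's threshold is met.

Auriga Oy, Brightwater AB, Kestrel Ventures SA, Quillon Media AG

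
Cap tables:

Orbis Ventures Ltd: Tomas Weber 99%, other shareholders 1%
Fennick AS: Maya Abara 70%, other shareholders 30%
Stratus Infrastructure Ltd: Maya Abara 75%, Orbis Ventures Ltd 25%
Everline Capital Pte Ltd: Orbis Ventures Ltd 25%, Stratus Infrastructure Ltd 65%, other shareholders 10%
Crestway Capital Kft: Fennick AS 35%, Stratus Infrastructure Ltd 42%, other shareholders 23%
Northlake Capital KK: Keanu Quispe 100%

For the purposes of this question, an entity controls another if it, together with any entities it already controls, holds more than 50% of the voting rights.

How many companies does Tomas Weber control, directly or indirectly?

1

Tomas holds 99% of Orbis, so Tomas controls Orbis.
No other company's threshold is met.
Tomas controls 1 company.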